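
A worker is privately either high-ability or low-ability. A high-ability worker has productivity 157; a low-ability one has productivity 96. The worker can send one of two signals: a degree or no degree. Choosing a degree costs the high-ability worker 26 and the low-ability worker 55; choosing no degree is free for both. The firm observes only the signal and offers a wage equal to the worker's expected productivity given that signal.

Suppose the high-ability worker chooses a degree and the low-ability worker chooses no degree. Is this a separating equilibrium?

No

Under separation the firm infers type exactly: degree → high-ability (pays 157), no degree → low-ability (pays 96).
High-ability: degree gives 157 − 26 = 131; no degree gives 96 − 0 = 96. No deviation. ✓
Low-ability: no degree gives 96 − 0 = 96; degree gives 157 − 55 = 102. Would deviate. ✗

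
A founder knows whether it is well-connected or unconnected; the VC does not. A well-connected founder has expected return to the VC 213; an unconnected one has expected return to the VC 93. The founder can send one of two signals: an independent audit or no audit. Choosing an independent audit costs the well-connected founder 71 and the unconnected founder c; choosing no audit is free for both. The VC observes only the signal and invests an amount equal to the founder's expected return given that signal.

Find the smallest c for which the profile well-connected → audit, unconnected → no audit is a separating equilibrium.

120

Under separation: audit → well-connected (pays 213); no audit → unconnected (pays 93).
Well-connected: 213 − 71 = 142 ≥ 93 − 0 = 93. Holds regardless of c. ✓
Unconnected: 93 − 0 ≥ 213 − c, so c ≥ 213 − 93 = 120.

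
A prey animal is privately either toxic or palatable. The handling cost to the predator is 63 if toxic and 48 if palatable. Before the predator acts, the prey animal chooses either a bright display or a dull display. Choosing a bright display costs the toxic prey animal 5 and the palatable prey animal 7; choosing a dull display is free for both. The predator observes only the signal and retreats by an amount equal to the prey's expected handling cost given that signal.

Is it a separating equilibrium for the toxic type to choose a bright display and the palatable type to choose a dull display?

No

Under separation the predator infers type exactly: bright display → toxic (pays 63), dull display → palatable (pays 48).
Toxic: bright display gives 63 − 5 = 58; dull display gives 48 − 0 = 48. No deviation. ✓
Palatable: dull display gives 48 − 0 = 48; bright display gives 63 − 7 = 56. Would deviate. ✗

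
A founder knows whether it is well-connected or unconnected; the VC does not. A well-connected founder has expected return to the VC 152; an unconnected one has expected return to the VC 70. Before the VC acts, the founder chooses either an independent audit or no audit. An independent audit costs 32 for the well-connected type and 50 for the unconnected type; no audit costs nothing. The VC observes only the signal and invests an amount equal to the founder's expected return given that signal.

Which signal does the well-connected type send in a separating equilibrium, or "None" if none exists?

Try well-connected → audit, unconnected → no audit:
  If types separate, audit earns payment 152 and no audit earns 70.
  Well-connected: audit gives 152 − 32 = 120; no audit gives 70 − 0 = 70. No deviation. ✓
  Unconnected: no audit gives 70 − 0 = 70; audit gives 152 − 50 = 102. Would deviate. ✗
Try well-connected → no audit, unconnected → audit:
  If types separate, no audit earns payment 152 and audit earns 70.
  Well-connected: no audit gives 152 − 0 = 152; audit gives 70 − 32 = 38. No deviation. ✓
  Unconnected: audit gives 70 − 50 = 20; no audit gives 152 − 0 = 152. Would deviate. ✗
Neither assignment is incentive-compatible.

None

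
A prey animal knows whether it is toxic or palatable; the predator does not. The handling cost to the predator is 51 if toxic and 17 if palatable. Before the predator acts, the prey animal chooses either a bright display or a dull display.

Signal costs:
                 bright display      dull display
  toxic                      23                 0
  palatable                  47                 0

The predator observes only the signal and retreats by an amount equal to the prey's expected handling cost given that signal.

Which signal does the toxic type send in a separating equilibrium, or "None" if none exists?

bright display

Try toxic → bright display, palatable → dull display:
  If types separate, bright display earns payment 51 and dull display earns 17.
  Toxic: bright display gives 51 − 23 = 28; dull display gives 17 − 0 = 17. No deviation. ✓
  Palatable: dull display gives 17 − 0 = 17; bright display gives 51 − 47 = 4. No deviation. ✓
Both hold — the toxic type sends bright display.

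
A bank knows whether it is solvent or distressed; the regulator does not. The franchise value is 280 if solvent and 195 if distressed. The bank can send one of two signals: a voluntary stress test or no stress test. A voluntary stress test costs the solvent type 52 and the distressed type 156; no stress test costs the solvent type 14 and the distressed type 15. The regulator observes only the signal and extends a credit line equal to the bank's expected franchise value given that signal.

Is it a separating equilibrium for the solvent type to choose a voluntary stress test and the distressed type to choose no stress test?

If types separate, stress test earns payment 280 and no stress test earns 195.
Solvent: stress test gives 280 − 52 = 228; no stress test gives 195 − 14 = 181. No deviation. ✓
Distressed: no stress test gives 195 − 15 = 180; stress test gives 280 − 156 = 124. No deviation. ✓
Neither type gains from mimicking the other.

Yes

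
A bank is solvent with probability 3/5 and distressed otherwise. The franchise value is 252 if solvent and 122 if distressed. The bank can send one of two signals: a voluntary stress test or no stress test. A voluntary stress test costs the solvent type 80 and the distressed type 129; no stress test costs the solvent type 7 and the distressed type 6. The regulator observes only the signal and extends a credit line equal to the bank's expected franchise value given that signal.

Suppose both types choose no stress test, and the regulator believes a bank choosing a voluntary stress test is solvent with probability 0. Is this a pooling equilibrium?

At the pooled signal (no stress test) the regulator holds the prior 3/5 and pays 3/5·252 + 2/5·122 = 200. Off-path (stress test) belief 0 gives 0·252 + 1·122 = 122.
Solvent: no stress test gives 200 − 7 = 193; stress test gives 122 − 80 = 42. Stays. ✓
Distressed: no stress test gives 200 − 6 = 194; stress test gives 122 − 129 = -7. Stays. ✓

Yes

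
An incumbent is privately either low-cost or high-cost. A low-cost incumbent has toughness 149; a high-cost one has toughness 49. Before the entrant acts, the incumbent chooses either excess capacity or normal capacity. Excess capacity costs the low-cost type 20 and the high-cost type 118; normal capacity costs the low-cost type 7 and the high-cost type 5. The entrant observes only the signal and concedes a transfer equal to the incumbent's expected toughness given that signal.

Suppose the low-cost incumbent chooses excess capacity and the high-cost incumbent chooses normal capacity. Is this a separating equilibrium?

Yes

Under separation the entrant infers type exactly: excess capacity → low-cost (pays 149), normal capacity → high-cost (pays 49).
Low-cost: excess capacity gives 149 − 20 = 129; normal capacity gives 49 − 7 = 42. No deviation. ✓
High-cost: normal capacity gives 49 − 5 = 44; excess capacity gives 149 − 118 = 31. No deviation. ✓
Neither type gains from mimicking the other.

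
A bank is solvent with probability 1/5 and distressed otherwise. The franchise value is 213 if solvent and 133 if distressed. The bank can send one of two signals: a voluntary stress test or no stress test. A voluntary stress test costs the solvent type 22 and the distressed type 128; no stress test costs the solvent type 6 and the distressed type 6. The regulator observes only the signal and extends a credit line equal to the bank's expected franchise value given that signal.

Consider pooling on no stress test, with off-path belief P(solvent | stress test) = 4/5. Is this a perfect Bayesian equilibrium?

On the equilibrium path (no stress test) the regulator holds the prior 1/5 and pays 1/5·213 + 4/5·133 = 149. Off-path (stress test) belief 4/5 gives 4/5·213 + 1/5·133 = 197.
Solvent: no stress test gives 149 − 6 = 143; stress test gives 197 − 22 = 175. Deviates. ✗
Distressed: no stress test gives 149 − 6 = 143; stress test gives 197 − 128 = 69. Stays. ✓

No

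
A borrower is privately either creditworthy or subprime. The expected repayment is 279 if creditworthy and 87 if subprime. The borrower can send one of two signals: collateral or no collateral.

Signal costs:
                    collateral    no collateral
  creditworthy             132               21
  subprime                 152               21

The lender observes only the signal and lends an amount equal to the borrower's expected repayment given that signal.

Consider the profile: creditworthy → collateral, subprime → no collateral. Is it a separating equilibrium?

Under separation the lender infers type exactly: collateral → creditworthy (pays 279), no collateral → subprime (pays 87).
Creditworthy: collateral gives 279 − 132 = 147; no collateral gives 87 − 21 = 66. No deviation. ✓
Subprime: no collateral gives 87 − 21 = 66; collateral gives 279 − 152 = 127. Would deviate. ✗

No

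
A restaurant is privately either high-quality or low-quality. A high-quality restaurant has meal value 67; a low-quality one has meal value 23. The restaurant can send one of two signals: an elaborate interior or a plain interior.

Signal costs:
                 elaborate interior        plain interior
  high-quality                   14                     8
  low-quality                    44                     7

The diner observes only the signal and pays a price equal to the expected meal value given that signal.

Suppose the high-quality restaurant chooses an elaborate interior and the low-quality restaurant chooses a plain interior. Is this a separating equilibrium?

If types separate, elaborate interior earns payment 67 and plain interior earns 23.
High-quality: elaborate interior gives 67 − 14 = 53; plain interior gives 23 − 8 = 15. No deviation. ✓
Low-quality: plain interior gives 23 − 7 = 16; elaborate interior gives 67 − 44 = 23. Would deviate. ✗

No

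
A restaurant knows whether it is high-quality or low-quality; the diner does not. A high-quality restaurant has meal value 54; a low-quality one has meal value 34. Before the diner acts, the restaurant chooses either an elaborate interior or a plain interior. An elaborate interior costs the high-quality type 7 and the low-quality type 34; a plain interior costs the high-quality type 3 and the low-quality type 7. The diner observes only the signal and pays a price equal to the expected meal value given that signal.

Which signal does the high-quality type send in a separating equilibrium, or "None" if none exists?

Try high-quality → elaborate interior, low-quality → plain interior:
  If types separate, elaborate interior earns payment 54 and plain interior earns 34.
  High-quality: elaborate interior gives 54 − 7 = 47; plain interior gives 34 − 3 = 31. No deviation. ✓
  Low-quality: plain interior gives 34 − 7 = 27; elaborate interior gives 54 − 34 = 20. No deviation. ✓
Both hold — the high-quality type sends elaborate interior.

elaborate interior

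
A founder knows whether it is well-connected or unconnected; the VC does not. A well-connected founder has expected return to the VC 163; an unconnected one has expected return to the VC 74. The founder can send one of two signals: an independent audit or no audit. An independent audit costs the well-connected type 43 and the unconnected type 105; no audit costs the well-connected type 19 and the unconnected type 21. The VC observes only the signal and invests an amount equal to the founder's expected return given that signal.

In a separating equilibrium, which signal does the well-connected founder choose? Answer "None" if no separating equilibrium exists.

None

Try well-connected → audit, unconnected → no audit:
  If types separate, audit earns payment 163 and no audit earns 74.
  Well-connected: audit gives 163 − 43 = 120; no audit gives 74 − 19 = 55. No deviation. ✓
  Unconnected: no audit gives 74 − 21 = 53; audit gives 163 − 105 = 58. Would deviate. ✗
Try well-connected → no audit, unconnected → audit:
  If types separate, no audit earns payment 163 and audit earns 74.
  Well-connected: no audit gives 163 − 19 = 144; audit gives 74 − 43 = 31. No deviation. ✓
  Unconnected: audit gives 74 − 105 = -31; no audit gives 163 − 21 = 142. Would deviate. ✗
Neither assignment is incentive-compatible.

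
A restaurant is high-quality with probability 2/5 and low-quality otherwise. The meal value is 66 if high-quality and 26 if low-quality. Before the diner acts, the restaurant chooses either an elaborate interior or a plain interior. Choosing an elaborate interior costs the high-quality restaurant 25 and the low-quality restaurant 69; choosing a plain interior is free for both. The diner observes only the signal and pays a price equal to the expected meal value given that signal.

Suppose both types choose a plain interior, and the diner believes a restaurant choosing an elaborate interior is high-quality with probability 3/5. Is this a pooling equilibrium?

Yes

At the pooled signal (plain interior) the diner holds the prior 2/5 and pays 2/5·66 + 3/5·26 = 42. Off-path (elaborate interior) belief 3/5 gives 3/5·66 + 2/5·26 = 50.
High-quality: plain interior gives 42 − 0 = 42; elaborate interior gives 50 − 25 = 25. Stays. ✓
Low-quality: plain interior gives 42 − 0 = 42; elaborate interior gives 50 − 69 = -19. Stays. ✓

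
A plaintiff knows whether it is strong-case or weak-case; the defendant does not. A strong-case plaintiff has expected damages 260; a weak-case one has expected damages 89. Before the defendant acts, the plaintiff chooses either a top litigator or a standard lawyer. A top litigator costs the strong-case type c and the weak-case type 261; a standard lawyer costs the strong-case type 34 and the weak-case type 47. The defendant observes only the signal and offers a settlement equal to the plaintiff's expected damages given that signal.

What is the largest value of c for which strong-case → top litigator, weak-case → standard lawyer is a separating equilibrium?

Under separation: top litigator → strong-case (pays 260); standard lawyer → weak-case (pays 89).
Weak-case: 89 − 47 = 42 ≥ 260 − 261 = -1. Holds regardless of c. ✓
Strong-case: 260 − c ≥ 89 − 34, so c ≤ 260 − 55 = 205.

205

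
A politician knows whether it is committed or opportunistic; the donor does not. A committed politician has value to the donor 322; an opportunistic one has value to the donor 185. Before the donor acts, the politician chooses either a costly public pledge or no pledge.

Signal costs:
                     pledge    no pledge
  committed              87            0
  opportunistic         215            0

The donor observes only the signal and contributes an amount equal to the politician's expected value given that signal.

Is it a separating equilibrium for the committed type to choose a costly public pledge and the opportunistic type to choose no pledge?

Under separation the donor infers type exactly: pledge → committed (pays 322), no pledge → opportunistic (pays 185).
Committed: pledge gives 322 − 87 = 235; no pledge gives 185 − 0 = 185. No deviation. ✓
Opportunistic: no pledge gives 185 − 0 = 185; pledge gives 322 − 215 = 107. No deviation. ✓
Both incentive constraints hold.

Yes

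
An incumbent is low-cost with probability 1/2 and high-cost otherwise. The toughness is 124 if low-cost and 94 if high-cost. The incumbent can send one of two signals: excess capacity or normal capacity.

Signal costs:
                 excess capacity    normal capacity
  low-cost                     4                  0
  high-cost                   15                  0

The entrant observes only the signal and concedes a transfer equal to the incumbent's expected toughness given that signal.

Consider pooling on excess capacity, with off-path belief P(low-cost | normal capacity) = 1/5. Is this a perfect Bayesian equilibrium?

No

At the pooled signal (excess capacity) the entrant holds the prior 1/2 and pays 1/2·124 + 1/2·94 = 109. Off-path (normal capacity) belief 1/5 gives 1/5·124 + 4/5·94 = 100.
Low-cost: excess capacity gives 109 − 4 = 105; normal capacity gives 100 − 0 = 100. Stays. ✓
High-cost: excess capacity gives 109 − 15 = 94; normal capacity gives 100 − 0 = 100. Deviates. ✗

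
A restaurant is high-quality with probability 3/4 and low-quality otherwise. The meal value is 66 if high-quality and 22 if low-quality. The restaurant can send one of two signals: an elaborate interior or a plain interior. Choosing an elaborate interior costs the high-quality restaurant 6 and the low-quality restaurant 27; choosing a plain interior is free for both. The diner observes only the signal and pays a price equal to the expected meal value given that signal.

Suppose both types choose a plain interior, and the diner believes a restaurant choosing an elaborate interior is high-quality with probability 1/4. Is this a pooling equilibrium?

At the pooled signal (plain interior) the diner holds the prior 3/4 and pays 3/4·66 + 1/4·22 = 55. Off-path (elaborate interior) belief 1/4 gives 1/4·66 + 3/4·22 = 33.
High-quality: plain interior gives 55 − 0 = 55; elaborate interior gives 33 − 6 = 27. Stays. ✓
Low-quality: plain interior gives 55 − 0 = 55; elaborate interior gives 33 − 27 = 6. Stays. ✓

Yes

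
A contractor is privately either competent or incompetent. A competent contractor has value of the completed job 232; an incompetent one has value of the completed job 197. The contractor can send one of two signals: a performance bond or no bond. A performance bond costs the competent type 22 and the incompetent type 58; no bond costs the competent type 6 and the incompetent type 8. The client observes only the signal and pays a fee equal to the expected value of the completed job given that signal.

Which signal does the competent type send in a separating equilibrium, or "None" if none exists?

bond

Try competent → bond, incompetent → no bond:
  Under separation the client infers type exactly: bond → competent (pays 232), no bond → incompetent (pays 197).
  Competent: bond gives 232 − 22 = 210; no bond gives 197 − 6 = 191. No deviation. ✓
  Incompetent: no bond gives 197 − 8 = 189; bond gives 232 − 58 = 174. No deviation. ✓
Both hold — the competent type sends bond.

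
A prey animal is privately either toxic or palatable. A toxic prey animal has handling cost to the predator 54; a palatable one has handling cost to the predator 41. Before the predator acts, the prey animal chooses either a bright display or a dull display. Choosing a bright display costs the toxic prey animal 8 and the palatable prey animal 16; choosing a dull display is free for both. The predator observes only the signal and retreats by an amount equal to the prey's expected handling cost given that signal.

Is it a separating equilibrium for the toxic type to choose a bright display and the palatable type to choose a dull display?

Under separation the predator infers type exactly: bright display → toxic (pays 54), dull display → palatable (pays 41).
Toxic: bright display gives 54 − 8 = 46; dull display gives 41 − 0 = 41. No deviation. ✓
Palatable: dull display gives 41 − 0 = 41; bright display gives 54 − 16 = 38. No deviation. ✓
Both incentive constraints hold.

Yes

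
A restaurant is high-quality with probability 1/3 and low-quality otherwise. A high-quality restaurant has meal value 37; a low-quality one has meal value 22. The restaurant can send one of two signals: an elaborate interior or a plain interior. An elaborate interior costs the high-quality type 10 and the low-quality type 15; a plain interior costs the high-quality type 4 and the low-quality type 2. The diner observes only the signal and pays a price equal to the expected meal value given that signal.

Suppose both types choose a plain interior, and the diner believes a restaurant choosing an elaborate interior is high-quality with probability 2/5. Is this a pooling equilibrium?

At the pooled signal (plain interior) the diner holds the prior 1/3 and pays 1/3·37 + 2/3·22 = 27. Off-path (elaborate interior) belief 2/5 gives 2/5·37 + 3/5·22 = 28.
High-quality: plain interior gives 27 − 4 = 23; elaborate interior gives 28 − 10 = 18. Stays. ✓
Low-quality: plain interior gives 27 − 2 = 25; elaborate interior gives 28 − 15 = 13. Stays. ✓

Yes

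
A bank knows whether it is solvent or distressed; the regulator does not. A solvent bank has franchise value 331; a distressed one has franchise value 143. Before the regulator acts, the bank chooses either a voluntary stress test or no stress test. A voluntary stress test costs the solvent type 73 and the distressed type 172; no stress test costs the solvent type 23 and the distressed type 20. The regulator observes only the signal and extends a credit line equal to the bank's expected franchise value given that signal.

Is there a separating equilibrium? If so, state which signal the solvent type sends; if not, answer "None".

Try solvent → stress test, distressed → no stress test:
  If types separate, stress test earns payment 331 and no stress test earns 143.
  Solvent: stress test gives 331 − 73 = 258; no stress test gives 143 − 23 = 120. No deviation. ✓
  Distressed: no stress test gives 143 − 20 = 123; stress test gives 331 − 172 = 159. Would deviate. ✗
Try solvent → no stress test, distressed → stress test:
  If types separate, no stress test earns payment 331 and stress test earns 143.
  Solvent: no stress test gives 331 − 23 = 308; stress test gives 143 − 73 = 70. No deviation. ✓
  Distressed: stress test gives 143 − 172 = -29; no stress test gives 331 − 20 = 311. Would deviate. ✗
Neither assignment is incentive-compatible.

None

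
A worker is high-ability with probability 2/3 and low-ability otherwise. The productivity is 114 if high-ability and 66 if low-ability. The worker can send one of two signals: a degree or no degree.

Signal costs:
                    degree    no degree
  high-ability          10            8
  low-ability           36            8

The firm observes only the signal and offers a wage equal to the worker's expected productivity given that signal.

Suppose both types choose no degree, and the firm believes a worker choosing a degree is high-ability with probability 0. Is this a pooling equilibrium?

At the pooled signal (no degree) the firm holds the prior 2/3 and pays 2/3·114 + 1/3·66 = 98. Off-path (degree) belief 0 gives 0·114 + 1·66 = 66.
High-ability: no degree gives 98 − 8 = 90; degree gives 66 − 10 = 56. Stays. ✓
Low-ability: no degree gives 98 − 8 = 90; degree gives 66 − 36 = 30. Stays. ✓

Yes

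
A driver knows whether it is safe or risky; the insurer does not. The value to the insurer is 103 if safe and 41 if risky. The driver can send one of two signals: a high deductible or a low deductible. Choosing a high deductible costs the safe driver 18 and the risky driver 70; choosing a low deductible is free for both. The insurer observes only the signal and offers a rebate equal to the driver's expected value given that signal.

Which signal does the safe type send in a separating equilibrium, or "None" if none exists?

Try safe → high deductible, risky → low deductible:
  If types separate, high deductible earns payment 103 and low deductible earns 41.
  Safe: high deductible gives 103 − 18 = 85; low deductible gives 41 − 0 = 41. No deviation. ✓
  Risky: low deductible gives 41 − 0 = 41; high deductible gives 103 − 70 = 33. No deviation. ✓
Both hold — the safe type sends high deductible.

high deductible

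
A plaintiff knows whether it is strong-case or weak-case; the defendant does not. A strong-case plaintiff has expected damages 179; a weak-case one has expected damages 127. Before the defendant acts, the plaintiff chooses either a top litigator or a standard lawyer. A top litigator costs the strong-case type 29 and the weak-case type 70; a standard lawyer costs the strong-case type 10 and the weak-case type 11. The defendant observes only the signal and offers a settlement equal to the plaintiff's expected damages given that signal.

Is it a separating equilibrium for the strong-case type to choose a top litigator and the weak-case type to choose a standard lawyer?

Under separation the defendant infers type exactly: top litigator → strong-case (pays 179), standard lawyer → weak-case (pays 127).
Strong-case: top litigator gives 179 − 29 = 150; standard lawyer gives 127 − 10 = 117. No deviation. ✓
Weak-case: standard lawyer gives 127 − 11 = 116; top litigator gives 179 − 70 = 109. No deviation. ✓
Neither type gains from mimicking the other.

Yes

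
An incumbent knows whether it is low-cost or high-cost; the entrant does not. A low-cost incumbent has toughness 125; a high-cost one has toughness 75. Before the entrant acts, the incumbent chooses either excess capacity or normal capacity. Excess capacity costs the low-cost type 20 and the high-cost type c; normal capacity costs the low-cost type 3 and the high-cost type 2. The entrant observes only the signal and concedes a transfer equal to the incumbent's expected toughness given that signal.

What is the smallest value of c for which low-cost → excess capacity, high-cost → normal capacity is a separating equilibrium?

Under separation: excess capacity → low-cost (pays 125); normal capacity → high-cost (pays 75).
Low-cost: 125 − 20 = 105 ≥ 75 − 3 = 72. Holds regardless of c. ✓
High-cost: 75 − 2 ≥ 125 − c, so c ≥ 125 − 73 = 52.

52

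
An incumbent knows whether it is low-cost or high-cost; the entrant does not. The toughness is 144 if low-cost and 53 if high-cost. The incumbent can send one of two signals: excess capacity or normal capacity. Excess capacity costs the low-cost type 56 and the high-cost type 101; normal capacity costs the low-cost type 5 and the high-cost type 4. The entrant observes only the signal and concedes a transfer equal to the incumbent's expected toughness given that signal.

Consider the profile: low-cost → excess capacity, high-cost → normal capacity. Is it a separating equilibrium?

Yes

If types separate, excess capacity earns payment 144 and normal capacity earns 53.
Low-cost: excess capacity gives 144 − 56 = 88; normal capacity gives 53 − 5 = 48. No deviation. ✓
High-cost: normal capacity gives 53 − 4 = 49; excess capacity gives 144 − 101 = 43. No deviation. ✓
Neither type gains from mimicking the other.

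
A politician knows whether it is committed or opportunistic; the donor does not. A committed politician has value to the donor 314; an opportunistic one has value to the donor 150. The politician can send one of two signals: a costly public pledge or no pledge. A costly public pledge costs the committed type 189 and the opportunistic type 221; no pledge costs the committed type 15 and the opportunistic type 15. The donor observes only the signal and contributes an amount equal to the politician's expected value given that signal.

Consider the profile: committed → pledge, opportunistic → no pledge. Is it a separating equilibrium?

If types separate, pledge earns payment 314 and no pledge earns 150.
Committed: pledge gives 314 − 189 = 125; no pledge gives 150 − 15 = 135. Would deviate. ✗
Opportunistic: no pledge gives 150 − 15 = 135; pledge gives 314 − 221 = 93. No deviation. ✓

No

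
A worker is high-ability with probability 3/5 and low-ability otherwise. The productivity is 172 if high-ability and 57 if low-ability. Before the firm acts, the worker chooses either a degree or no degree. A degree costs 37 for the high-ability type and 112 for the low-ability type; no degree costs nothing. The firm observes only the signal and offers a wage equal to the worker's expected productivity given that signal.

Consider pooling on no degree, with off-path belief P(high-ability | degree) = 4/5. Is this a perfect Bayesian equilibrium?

At the pooled signal (no degree) the firm holds the prior 3/5 and pays 3/5·172 + 2/5·57 = 126. Off-path (degree) belief 4/5 gives 4/5·172 + 1/5·57 = 149.
High-ability: no degree gives 126 − 0 = 126; degree gives 149 − 37 = 112. Stays. ✓
Low-ability: no degree gives 126 − 0 = 126; degree gives 149 − 112 = 37. Stays. ✓

Yes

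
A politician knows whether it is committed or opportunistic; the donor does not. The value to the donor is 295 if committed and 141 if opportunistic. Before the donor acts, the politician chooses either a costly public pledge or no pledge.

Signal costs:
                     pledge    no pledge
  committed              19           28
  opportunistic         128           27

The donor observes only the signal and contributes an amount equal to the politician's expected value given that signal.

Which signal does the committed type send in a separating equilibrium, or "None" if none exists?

None

Try committed → pledge, opportunistic → no pledge:
  If types separate, pledge earns payment 295 and no pledge earns 141.
  Committed: pledge gives 295 − 19 = 276; no pledge gives 141 − 28 = 113. No deviation. ✓
  Opportunistic: no pledge gives 141 − 27 = 114; pledge gives 295 − 128 = 167. Would deviate. ✗
Try committed → no pledge, opportunistic → pledge:
  If types separate, no pledge earns payment 295 and pledge earns 141.
  Committed: no pledge gives 295 − 28 = 267; pledge gives 141 − 19 = 122. No deviation. ✓
  Opportunistic: pledge gives 141 − 128 = 13; no pledge gives 295 − 27 = 268. Would deviate. ✗
Neither assignment is incentive-compatible.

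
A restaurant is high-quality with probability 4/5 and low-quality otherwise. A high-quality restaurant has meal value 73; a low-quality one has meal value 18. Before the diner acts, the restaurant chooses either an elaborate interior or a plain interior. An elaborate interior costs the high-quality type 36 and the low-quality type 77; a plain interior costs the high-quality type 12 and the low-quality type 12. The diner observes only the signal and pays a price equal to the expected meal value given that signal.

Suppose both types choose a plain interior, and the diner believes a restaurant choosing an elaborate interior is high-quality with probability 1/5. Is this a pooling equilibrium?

Yes

On the equilibrium path (plain interior) the diner holds the prior 4/5 and pays 4/5·73 + 1/5·18 = 62. Off-path (elaborate interior) belief 1/5 gives 1/5·73 + 4/5·18 = 29.
High-quality: plain interior gives 62 − 12 = 50; elaborate interior gives 29 − 36 = -7. Stays. ✓
Low-quality: plain interior gives 62 − 12 = 50; elaborate interior gives 29 − 77 = -48. Stays. ✓
Beliefs are Bayes-consistent on-path and both types best-respond.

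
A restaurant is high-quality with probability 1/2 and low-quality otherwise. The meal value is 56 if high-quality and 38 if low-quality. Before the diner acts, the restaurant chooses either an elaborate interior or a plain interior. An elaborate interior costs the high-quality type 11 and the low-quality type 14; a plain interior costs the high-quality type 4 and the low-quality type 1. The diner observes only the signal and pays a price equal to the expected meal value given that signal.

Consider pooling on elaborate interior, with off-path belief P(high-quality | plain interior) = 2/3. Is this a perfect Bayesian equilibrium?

No

On the equilibrium path (elaborate interior) the diner holds the prior 1/2 and pays 1/2·56 + 1/2·38 = 47. Off-path (plain interior) belief 2/3 gives 2/3·56 + 1/3·38 = 50.
High-quality: elaborate interior gives 47 − 11 = 36; plain interior gives 50 − 4 = 46. Deviates. ✗
Low-quality: elaborate interior gives 47 − 14 = 33; plain interior gives 50 − 1 = 49. Deviates. ✗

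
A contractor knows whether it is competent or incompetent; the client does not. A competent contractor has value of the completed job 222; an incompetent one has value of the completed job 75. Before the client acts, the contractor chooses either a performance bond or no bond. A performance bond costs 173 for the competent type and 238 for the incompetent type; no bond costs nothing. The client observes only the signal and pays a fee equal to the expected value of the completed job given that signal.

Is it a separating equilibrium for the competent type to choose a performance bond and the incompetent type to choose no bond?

No

If types separate, bond earns payment 222 and no bond earns 75.
Competent: bond gives 222 − 173 = 49; no bond gives 75 − 0 = 75. Would deviate. ✗
Incompetent: no bond gives 75 − 0 = 75; bond gives 222 − 238 = -16. No deviation. ✓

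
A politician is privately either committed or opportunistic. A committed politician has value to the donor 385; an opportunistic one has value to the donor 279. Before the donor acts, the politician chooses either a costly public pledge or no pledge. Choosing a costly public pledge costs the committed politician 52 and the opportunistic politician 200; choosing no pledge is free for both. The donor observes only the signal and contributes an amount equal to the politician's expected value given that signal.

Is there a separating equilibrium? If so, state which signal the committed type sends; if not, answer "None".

pledge

Try committed → pledge, opportunistic → no pledge:
  Under separation the donor infers type exactly: pledge → committed (pays 385), no pledge → opportunistic (pays 279).
  Committed: pledge gives 385 − 52 = 333; no pledge gives 279 − 0 = 279. No deviation. ✓
  Opportunistic: no pledge gives 279 − 0 = 279; pledge gives 385 − 200 = 185. No deviation. ✓
Both hold — the committed type sends pledge.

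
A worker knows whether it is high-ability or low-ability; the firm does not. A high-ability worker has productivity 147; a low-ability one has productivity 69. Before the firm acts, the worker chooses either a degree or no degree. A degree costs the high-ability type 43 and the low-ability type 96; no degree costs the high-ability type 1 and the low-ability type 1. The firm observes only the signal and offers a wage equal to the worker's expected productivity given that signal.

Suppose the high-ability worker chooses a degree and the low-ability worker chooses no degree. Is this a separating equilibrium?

Under separation the firm infers type exactly: degree → high-ability (pays 147), no degree → low-ability (pays 69).
High-ability: degree gives 147 − 43 = 104; no degree gives 69 − 1 = 68. No deviation. ✓
Low-ability: no degree gives 69 − 1 = 68; degree gives 147 − 96 = 51. No deviation. ✓
Both incentive constraints hold.

Yes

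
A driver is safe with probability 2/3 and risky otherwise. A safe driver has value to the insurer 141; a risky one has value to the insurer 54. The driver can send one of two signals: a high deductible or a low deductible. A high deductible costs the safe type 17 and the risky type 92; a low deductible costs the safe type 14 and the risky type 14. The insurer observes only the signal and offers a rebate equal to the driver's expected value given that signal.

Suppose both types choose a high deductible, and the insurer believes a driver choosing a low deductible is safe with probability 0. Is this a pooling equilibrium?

No

At the pooled signal (high deductible) the insurer holds the prior 2/3 and pays 2/3·141 + 1/3·54 = 112. Off-path (low deductible) belief 0 gives 0·141 + 1·54 = 54.
Safe: high deductible gives 112 − 17 = 95; low deductible gives 54 − 14 = 40. Stays. ✓
Risky: high deductible gives 112 − 92 = 20; low deductible gives 54 − 14 = 40. Deviates. ✗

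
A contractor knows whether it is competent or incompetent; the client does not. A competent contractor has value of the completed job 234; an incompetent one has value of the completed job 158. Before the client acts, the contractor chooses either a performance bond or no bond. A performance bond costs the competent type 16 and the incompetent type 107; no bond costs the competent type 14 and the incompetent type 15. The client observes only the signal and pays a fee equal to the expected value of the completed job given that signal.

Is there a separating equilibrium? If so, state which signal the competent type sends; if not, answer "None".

Try competent → bond, incompetent → no bond:
  If types separate, bond earns payment 234 and no bond earns 158.
  Competent: bond gives 234 − 16 = 218; no bond gives 158 − 14 = 144. No deviation. ✓
  Incompetent: no bond gives 158 − 15 = 143; bond gives 234 − 107 = 127. No deviation. ✓
Both hold — the competent type sends bond.

bond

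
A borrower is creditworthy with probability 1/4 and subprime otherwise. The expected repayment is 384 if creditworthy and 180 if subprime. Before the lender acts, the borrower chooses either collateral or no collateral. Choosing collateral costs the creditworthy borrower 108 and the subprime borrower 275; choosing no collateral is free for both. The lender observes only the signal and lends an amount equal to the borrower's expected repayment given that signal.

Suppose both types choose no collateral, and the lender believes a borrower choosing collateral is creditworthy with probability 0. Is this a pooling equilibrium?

On the equilibrium path (no collateral) the lender holds the prior 1/4 and pays 1/4·384 + 3/4·180 = 231. Off-path (collateral) belief 0 gives 0·384 + 1·180 = 180.
Creditworthy: no collateral gives 231 − 0 = 231; collateral gives 180 − 108 = 72. Stays. ✓
Subprime: no collateral gives 231 − 0 = 231; collateral gives 180 − 275 = -95. Stays. ✓
Beliefs are Bayes-consistent on-path and both types best-respond.

Yes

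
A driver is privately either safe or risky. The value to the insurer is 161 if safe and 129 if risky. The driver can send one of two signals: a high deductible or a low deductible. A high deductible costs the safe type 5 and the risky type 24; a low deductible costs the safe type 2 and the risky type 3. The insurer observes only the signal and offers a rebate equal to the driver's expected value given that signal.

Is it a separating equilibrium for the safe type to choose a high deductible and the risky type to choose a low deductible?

If types separate, high deductible earns payment 161 and low deductible earns 129.
Safe: high deductible gives 161 − 5 = 156; low deductible gives 129 − 2 = 127. No deviation. ✓
Risky: low deductible gives 129 − 3 = 126; high deductible gives 161 − 24 = 137. Would deviate. ✗

No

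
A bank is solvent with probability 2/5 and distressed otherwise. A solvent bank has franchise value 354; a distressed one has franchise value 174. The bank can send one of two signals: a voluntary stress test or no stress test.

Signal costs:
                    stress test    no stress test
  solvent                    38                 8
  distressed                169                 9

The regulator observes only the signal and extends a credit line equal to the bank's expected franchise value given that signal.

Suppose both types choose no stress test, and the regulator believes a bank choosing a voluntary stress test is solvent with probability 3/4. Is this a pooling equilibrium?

No

At the pooled signal (no stress test) the regulator holds the prior 2/5 and pays 2/5·354 + 3/5·174 = 246. Off-path (stress test) belief 3/4 gives 3/4·354 + 1/4·174 = 309.
Solvent: no stress test gives 246 − 8 = 238; stress test gives 309 − 38 = 271. Deviates. ✗
Distressed: no stress test gives 246 − 9 = 237; stress test gives 309 − 169 = 140. Stays. ✓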